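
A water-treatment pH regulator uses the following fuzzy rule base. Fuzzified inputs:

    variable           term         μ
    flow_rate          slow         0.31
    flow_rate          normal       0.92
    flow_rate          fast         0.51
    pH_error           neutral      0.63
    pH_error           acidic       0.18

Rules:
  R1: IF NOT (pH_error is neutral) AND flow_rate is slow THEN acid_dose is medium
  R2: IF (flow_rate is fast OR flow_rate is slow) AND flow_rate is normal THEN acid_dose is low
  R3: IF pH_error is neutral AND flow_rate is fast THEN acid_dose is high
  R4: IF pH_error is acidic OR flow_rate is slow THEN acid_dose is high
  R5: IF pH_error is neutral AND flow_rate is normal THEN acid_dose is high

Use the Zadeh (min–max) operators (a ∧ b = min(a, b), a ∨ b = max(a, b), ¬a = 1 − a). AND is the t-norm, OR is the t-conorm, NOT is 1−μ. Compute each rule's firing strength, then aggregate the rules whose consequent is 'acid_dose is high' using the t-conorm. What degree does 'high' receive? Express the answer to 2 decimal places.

0.63

R1: ¬neutral=1−0.63=0.37, slow=0.31; AND[min(a, b)] → w = 0.31
R2: (fast=0.51 OR slow=0.31) = 0.51; AND[min(a, b)] with normal=0.92 → w = 0.51
R3: neutral=0.63, fast=0.51; AND[min(a, b)] → w = 0.51
R4: acidic=0.18, slow=0.31; OR[max(a, b)] → w = 0.31
R5: neutral=0.63, normal=0.92; AND[min(a, b)] → w = 0.63
Rules with consequent 'high': {R3, R4, R5} → strengths 0.51, 0.31, 0.63
Aggregate via t-conorm [max(a, b)]: 0.63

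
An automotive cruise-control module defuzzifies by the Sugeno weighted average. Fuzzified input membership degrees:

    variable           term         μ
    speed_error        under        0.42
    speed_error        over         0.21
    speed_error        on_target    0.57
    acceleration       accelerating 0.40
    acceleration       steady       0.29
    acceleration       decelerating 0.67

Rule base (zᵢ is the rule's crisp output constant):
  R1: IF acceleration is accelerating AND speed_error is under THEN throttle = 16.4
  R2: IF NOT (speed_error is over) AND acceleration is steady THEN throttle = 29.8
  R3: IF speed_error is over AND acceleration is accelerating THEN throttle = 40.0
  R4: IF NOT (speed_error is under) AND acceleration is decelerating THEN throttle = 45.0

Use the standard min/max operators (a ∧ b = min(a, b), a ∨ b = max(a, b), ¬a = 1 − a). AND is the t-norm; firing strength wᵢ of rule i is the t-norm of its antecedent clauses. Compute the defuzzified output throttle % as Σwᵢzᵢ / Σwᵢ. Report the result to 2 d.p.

R1 (z=16.4): accelerating=0.40, under=0.42; AND[min(a, b)] → w = 0.40
R2 (z=29.8): ¬over=1−0.21=0.79, steady=0.29; AND[min(a, b)] → w = 0.29
R3 (z=40.0): over=0.21, accelerating=0.40; AND[min(a, b)] → w = 0.21
R4 (z=45.0): ¬under=1−0.42=0.58, decelerating=0.67; AND[min(a, b)] → w = 0.58
Weighted average = (0.40·16.4 + 0.29·29.8 + 0.21·40.0 + 0.58·45.0) / (0.40 + 0.29 + 0.21 + 0.58)
  = 49.7020 / 1.4800 = 33.58

33.58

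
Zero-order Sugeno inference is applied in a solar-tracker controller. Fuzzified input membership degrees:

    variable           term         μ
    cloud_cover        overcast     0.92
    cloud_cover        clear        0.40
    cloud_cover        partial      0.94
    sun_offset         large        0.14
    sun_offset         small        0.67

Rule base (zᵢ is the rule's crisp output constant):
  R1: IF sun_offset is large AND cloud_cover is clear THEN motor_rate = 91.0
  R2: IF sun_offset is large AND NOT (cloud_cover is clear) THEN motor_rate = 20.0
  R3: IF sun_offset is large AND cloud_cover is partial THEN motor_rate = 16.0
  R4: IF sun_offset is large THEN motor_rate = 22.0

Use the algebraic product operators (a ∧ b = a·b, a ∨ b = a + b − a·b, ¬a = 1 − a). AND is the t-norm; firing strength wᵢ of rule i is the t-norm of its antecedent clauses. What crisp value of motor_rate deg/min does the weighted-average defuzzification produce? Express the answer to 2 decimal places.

R1 (z=91.0): large=0.14, clear=0.40; AND[a·b] → w = 0.0560
R2 (z=20.0): large=0.14, ¬clear=1−0.40=0.60; AND[a·b] → w = 0.0840
R3 (z=16.0): large=0.14, partial=0.94; AND[a·b] → w = 0.1316
R4 (z=22.0): large=0.14 → w = 0.1400
Weighted average = (0.0560·91.0 + 0.0840·20.0 + 0.1316·16.0 + 0.1400·22.0) / (0.0560 + 0.0840 + 0.1316 + 0.1400)
  = 11.9616 / 0.4116 = 29.06

29.06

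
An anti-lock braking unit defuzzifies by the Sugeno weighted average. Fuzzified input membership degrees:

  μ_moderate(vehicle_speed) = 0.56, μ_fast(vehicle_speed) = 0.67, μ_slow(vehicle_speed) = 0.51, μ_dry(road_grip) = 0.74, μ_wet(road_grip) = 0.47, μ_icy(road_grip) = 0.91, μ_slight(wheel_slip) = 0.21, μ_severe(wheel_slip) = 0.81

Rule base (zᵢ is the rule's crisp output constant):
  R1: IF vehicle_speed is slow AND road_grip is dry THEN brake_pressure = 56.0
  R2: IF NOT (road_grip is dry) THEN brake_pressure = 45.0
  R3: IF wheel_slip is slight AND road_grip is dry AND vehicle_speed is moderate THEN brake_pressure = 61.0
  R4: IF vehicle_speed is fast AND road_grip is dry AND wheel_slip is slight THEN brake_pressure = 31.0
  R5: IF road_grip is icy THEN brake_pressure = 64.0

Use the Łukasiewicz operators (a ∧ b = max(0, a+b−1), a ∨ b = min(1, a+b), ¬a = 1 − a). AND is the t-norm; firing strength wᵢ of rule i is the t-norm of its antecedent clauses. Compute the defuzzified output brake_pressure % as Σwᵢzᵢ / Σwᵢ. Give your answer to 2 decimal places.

R1 (z=56.0): slow=0.51, dry=0.74; AND[max(0, a+b−1)] → w = 0.25
R2 (z=45.0): ¬dry=1−0.74=0.26 → w = 0.26
R3 (z=61.0): slight=0.21, dry=0.74, moderate=0.56; AND[max(0, a+b−1)] → w = 0.00
R4 (z=31.0): fast=0.67, dry=0.74, slight=0.21; AND[max(0, a+b−1)] → w = 0.00
R5 (z=64.0): icy=0.91 → w = 0.91
Weighted average = (0.25·56.0 + 0.26·45.0 + 0.00·61.0 + 0.00·31.0 + 0.91·64.0) / (0.25 + 0.26 + 0.00 + 0.00 + 0.91)
  = 83.9400 / 1.4200 = 59.11

59.11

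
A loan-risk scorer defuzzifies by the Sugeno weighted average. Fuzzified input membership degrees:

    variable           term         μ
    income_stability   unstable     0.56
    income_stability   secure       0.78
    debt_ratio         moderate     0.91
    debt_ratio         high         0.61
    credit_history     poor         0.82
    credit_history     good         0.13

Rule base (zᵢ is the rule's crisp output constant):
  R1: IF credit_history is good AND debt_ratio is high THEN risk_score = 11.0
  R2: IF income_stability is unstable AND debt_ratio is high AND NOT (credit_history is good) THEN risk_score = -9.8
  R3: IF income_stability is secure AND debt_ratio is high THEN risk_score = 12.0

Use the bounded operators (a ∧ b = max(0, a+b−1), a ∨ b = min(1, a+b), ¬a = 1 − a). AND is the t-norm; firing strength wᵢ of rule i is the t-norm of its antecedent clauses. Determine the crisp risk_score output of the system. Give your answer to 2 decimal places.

R1 (z=11.0): good=0.13, high=0.61; AND[max(0, a+b−1)] → w = 0.00
R2 (z=-9.8): unstable=0.56, high=0.61, ¬good=1−0.13=0.87; AND[max(0, a+b−1)] → w = 0.04
R3 (z=12.0): secure=0.78, high=0.61; AND[max(0, a+b−1)] → w = 0.39
Weighted average = (0.00·11.0 + 0.04·-9.8 + 0.39·12.0) / (0.00 + 0.04 + 0.39)
  = 4.2880 / 0.4300 = 9.97

9.97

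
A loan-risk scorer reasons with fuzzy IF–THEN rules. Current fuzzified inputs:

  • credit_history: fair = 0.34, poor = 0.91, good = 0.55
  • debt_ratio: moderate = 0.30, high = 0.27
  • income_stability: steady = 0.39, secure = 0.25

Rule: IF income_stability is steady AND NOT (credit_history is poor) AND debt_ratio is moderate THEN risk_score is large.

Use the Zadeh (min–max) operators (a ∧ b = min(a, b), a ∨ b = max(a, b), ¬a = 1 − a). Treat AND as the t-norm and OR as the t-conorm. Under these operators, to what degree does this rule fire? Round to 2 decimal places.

firing strength: steady=0.39, ¬poor=1−0.91=0.09, moderate=0.30; AND[min(a, b)] → w = 0.09

0.09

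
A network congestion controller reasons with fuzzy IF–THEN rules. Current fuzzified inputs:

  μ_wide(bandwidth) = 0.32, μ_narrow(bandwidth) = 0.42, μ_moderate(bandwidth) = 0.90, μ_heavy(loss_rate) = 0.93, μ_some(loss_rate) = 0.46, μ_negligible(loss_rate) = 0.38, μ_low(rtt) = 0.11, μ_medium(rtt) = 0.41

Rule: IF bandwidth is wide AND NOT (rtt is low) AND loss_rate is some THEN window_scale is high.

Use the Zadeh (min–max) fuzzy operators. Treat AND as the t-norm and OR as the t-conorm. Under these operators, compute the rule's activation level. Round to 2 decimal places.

firing strength: wide=0.32, ¬low=1−0.11=0.89, some=0.46; AND[min(a, b)] → w = 0.32

0.32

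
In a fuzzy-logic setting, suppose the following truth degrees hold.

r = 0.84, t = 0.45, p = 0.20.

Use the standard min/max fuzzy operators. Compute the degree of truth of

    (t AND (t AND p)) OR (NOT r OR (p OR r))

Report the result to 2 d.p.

t AND p = min(a, b) on (0.45, 0.20) = 0.20
t AND (t AND p) = min(a, b) on (0.45, 0.20) = 0.20
NOT r = 1 − 0.84 = 0.16
p OR r = max(a, b) on (0.20, 0.84) = 0.84
NOT r OR (p OR r) = max(a, b) on (0.16, 0.84) = 0.84
(t AND (t AND p)) OR (NOT r OR (p OR r)) = max(a, b) on (0.20, 0.84) = 0.84

0.84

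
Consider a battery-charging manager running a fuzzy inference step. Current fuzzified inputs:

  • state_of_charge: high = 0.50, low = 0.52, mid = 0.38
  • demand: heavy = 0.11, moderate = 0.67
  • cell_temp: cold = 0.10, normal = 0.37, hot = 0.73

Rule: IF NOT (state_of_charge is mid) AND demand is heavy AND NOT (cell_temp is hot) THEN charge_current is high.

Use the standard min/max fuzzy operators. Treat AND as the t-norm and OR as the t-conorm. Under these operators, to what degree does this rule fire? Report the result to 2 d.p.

firing strength: ¬mid=1−0.38=0.62, heavy=0.11, ¬hot=1−0.73=0.27; AND[min(a, b)] → w = 0.11

0.11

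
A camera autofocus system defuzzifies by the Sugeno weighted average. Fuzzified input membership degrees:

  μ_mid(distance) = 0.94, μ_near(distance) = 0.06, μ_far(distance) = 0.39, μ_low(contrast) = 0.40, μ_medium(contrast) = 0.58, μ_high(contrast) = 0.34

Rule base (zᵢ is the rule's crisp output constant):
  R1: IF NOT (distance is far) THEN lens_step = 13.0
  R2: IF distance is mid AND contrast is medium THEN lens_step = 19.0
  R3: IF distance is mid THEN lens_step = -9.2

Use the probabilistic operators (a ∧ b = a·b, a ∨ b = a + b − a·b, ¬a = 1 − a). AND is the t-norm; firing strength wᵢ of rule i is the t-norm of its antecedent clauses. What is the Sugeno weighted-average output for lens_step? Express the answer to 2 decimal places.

R1 (z=13.0): ¬far=1−0.39=0.61 → w = 0.6100
R2 (z=19.0): mid=0.94, medium=0.58; AND[a·b] → w = 0.5452
R3 (z=-9.2): mid=0.94 → w = 0.9400
Weighted average = (0.6100·13.0 + 0.5452·19.0 + 0.9400·-9.2) / (0.6100 + 0.5452 + 0.9400)
  = 9.6408 / 2.0952 = 4.60

4.60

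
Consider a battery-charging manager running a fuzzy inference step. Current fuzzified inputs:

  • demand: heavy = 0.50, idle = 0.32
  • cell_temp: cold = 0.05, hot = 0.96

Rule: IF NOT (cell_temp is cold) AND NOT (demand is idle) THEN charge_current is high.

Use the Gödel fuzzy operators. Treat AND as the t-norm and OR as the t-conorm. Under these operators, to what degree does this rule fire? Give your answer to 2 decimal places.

0.68

firing strength: ¬cold=1−0.05=0.95, ¬idle=1−0.32=0.68; AND[min(a, b)] → w = 0.68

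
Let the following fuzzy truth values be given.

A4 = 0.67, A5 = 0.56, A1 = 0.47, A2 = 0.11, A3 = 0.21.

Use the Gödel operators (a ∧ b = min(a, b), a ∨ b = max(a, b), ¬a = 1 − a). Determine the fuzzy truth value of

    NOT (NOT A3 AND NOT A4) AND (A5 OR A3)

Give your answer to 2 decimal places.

0.56

NOT A3 = 1 − 0.21 = 0.79
NOT A4 = 1 − 0.67 = 0.33
NOT A3 AND NOT A4 = min(a, b) on (0.79, 0.33) = 0.33
NOT (NOT A3 AND NOT A4) = 1 − 0.33 = 0.67
A5 OR A3 = max(a, b) on (0.56, 0.21) = 0.56
NOT (NOT A3 AND NOT A4) AND (A5 OR A3) = min(a, b) on (0.67, 0.56) = 0.56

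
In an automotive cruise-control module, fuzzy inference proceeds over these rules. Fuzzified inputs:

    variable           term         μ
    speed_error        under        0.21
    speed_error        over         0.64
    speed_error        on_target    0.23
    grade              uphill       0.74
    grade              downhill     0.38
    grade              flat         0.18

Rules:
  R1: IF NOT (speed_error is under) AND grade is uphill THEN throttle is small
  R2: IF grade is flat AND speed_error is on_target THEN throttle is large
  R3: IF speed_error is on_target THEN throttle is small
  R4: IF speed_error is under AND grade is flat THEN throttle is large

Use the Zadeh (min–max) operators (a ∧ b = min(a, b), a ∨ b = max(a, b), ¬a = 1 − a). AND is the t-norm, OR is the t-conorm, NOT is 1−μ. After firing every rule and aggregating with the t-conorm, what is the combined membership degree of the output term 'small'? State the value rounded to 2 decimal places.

0.74

R1: ¬under=1−0.21=0.79, uphill=0.74; AND[min(a, b)] → w = 0.74
R2: flat=0.18, on_target=0.23; AND[min(a, b)] → w = 0.18
R3: on_target=0.23 → w = 0.23
R4: under=0.21, flat=0.18; AND[min(a, b)] → w = 0.18
Rules with consequent 'small': {R1, R3} → strengths 0.74, 0.23
Aggregate via t-conorm [max(a, b)]: 0.74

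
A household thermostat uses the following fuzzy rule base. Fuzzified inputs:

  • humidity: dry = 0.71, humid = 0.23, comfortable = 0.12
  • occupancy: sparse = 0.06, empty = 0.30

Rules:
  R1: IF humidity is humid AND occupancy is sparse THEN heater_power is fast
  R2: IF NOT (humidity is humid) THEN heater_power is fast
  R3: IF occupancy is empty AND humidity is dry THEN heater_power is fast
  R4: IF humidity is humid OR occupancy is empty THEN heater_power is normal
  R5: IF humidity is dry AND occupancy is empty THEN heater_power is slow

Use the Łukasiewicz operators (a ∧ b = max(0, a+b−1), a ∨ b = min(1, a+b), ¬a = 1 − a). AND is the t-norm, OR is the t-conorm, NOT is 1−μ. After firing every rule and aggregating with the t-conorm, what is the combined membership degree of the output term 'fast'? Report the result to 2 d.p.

0.78

R1: humid=0.23, sparse=0.06; AND[max(0, a+b−1)] → w = 0.00
R2: ¬humid=1−0.23=0.77 → w = 0.77
R3: empty=0.30, dry=0.71; AND[max(0, a+b−1)] → w = 0.01
R4: humid=0.23, empty=0.30; OR[min(1, a+b)] → w = 0.53
R5: dry=0.71, empty=0.30; AND[max(0, a+b−1)] → w = 0.01
Rules with consequent 'fast': {R1, R2, R3} → strengths 0.00, 0.77, 0.01
Aggregate via t-conorm [min(1, a+b)]: 0.78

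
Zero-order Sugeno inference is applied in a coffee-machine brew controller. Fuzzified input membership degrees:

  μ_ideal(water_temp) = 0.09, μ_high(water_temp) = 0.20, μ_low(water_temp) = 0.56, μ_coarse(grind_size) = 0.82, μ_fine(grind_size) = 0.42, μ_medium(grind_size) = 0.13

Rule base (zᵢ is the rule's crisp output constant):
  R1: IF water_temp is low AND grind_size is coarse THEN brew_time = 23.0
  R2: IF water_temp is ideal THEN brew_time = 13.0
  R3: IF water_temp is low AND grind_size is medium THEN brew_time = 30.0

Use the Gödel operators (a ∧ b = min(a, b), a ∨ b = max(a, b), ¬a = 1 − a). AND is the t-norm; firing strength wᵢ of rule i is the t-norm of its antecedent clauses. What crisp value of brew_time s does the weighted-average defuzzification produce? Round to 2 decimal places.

R1 (z=23.0): low=0.56, coarse=0.82; AND[min(a, b)] → w = 0.56
R2 (z=13.0): ideal=0.09 → w = 0.09
R3 (z=30.0): low=0.56, medium=0.13; AND[min(a, b)] → w = 0.13
Weighted average = (0.56·23.0 + 0.09·13.0 + 0.13·30.0) / (0.56 + 0.09 + 0.13)
  = 17.9500 / 0.7800 = 23.01

23.01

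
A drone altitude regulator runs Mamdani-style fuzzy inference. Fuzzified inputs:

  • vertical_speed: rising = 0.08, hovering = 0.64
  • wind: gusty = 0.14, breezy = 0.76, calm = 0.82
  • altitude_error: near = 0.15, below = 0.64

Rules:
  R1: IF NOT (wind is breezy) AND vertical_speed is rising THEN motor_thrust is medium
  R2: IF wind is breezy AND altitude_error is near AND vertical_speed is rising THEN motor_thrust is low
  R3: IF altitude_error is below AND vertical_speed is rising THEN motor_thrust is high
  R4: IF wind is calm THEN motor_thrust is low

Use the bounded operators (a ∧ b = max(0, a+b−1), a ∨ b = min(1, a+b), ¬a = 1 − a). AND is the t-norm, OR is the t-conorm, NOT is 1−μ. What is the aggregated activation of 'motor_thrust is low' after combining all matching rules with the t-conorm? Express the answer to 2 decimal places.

R1: ¬breezy=1−0.76=0.24, rising=0.08; AND[max(0, a+b−1)] → w = 0.00
R2: breezy=0.76, near=0.15, rising=0.08; AND[max(0, a+b−1)] → w = 0.00
R3: below=0.64, rising=0.08; AND[max(0, a+b−1)] → w = 0.00
R4: calm=0.82 → w = 0.82
Rules with consequent 'low': {R2, R4} → strengths 0.00, 0.82
Aggregate via t-conorm [min(1, a+b)]: 0.82

0.82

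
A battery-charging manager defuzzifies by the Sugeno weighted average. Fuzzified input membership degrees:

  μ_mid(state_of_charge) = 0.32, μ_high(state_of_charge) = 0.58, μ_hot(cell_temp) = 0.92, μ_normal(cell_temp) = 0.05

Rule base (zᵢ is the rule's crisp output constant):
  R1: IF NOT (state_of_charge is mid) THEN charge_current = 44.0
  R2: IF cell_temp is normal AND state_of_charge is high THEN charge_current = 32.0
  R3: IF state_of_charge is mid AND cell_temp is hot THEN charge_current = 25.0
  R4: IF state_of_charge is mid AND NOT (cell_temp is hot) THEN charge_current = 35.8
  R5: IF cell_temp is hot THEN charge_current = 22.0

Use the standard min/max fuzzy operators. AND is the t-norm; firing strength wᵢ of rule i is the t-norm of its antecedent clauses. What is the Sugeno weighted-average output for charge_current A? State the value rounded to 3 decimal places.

R1 (z=44.0): ¬mid=1−0.32=0.68 → w = 0.68
R2 (z=32.0): normal=0.05, high=0.58; AND[min(a, b)] → w = 0.05
R3 (z=25.0): mid=0.32, hot=0.92; AND[min(a, b)] → w = 0.32
R4 (z=35.8): mid=0.32, ¬hot=1−0.92=0.08; AND[min(a, b)] → w = 0.08
R5 (z=22.0): hot=0.92 → w = 0.92
Weighted average = (0.68·44.0 + 0.05·32.0 + 0.32·25.0 + 0.08·35.8 + 0.92·22.0) / (0.68 + 0.05 + 0.32 + 0.08 + 0.92)
  = 62.6240 / 2.0500 = 30.548

30.548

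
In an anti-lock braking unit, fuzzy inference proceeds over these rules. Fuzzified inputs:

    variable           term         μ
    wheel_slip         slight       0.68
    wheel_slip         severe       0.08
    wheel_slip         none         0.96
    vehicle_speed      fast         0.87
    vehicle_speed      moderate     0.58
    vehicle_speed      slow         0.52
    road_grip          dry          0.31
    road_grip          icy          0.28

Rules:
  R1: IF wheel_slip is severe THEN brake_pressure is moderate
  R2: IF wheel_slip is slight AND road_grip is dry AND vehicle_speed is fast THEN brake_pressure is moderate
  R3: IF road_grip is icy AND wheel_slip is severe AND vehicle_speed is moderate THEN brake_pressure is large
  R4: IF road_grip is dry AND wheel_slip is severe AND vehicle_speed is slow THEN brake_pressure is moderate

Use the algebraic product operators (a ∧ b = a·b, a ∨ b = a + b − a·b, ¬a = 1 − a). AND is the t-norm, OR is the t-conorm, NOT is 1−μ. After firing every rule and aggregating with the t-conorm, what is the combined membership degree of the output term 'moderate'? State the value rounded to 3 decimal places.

R1: severe=0.08 → w = 0.0800
R2: slight=0.68, dry=0.31, fast=0.87; AND[a·b] → w = 0.1834
R3: icy=0.28, severe=0.08, moderate=0.58; AND[a·b] → w = 0.0130
R4: dry=0.31, severe=0.08, slow=0.52; AND[a·b] → w = 0.0129
Rules with consequent 'moderate': {R1, R2, R4} → strengths 0.0800, 0.1834, 0.0129
Aggregate via t-conorm [a + b − a·b]: 0.2584

0.258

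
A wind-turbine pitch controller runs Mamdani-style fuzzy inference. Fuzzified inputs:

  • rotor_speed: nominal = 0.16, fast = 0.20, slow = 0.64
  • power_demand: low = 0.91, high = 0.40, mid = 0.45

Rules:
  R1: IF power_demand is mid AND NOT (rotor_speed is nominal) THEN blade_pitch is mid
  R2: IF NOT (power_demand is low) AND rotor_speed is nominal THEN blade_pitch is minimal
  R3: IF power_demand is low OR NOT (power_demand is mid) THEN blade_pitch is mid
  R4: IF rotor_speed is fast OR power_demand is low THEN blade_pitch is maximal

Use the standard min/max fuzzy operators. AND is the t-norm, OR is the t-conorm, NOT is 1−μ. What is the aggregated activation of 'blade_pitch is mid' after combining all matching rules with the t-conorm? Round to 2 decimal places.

R1: mid=0.45, ¬nominal=1−0.16=0.84; AND[min(a, b)] → w = 0.45
R2: ¬low=1−0.91=0.09, nominal=0.16; AND[min(a, b)] → w = 0.09
R3: low=0.91, ¬mid=1−0.45=0.55; OR[max(a, b)] → w = 0.91
R4: fast=0.20, low=0.91; OR[max(a, b)] → w = 0.91
Rules with consequent 'mid': {R1, R3} → strengths 0.45, 0.91
Aggregate via t-conorm [max(a, b)]: 0.91

0.91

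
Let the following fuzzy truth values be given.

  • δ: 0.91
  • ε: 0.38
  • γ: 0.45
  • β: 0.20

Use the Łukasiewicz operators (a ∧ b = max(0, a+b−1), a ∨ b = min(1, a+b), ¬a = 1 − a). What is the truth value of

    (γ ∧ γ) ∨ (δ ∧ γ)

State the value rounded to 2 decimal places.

γ ∧ γ = max(0, a+b−1) on (0.45, 0.45) = 0.00
δ ∧ γ = max(0, a+b−1) on (0.91, 0.45) = 0.36
(γ ∧ γ) ∨ (δ ∧ γ) = min(1, a+b) on (0.00, 0.36) = 0.36

0.36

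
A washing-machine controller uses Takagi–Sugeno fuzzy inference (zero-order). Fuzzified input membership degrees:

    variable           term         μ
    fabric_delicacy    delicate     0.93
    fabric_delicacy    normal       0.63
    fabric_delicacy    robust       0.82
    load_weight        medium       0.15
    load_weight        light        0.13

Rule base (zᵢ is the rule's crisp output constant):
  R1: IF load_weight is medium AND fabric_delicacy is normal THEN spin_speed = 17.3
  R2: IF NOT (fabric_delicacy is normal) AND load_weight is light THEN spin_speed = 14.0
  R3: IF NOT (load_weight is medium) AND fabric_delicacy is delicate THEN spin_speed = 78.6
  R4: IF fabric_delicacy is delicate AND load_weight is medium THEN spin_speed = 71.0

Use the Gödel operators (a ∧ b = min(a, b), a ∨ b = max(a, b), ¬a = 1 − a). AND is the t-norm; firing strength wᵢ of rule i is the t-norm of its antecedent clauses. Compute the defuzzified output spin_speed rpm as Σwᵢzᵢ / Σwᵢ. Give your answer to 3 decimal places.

63.965

R1 (z=17.3): medium=0.15, normal=0.63; AND[min(a, b)] → w = 0.15
R2 (z=14.0): ¬normal=1−0.63=0.37, light=0.13; AND[min(a, b)] → w = 0.13
R3 (z=78.6): ¬medium=1−0.15=0.85, delicate=0.93; AND[min(a, b)] → w = 0.85
R4 (z=71.0): delicate=0.93, medium=0.15; AND[min(a, b)] → w = 0.15
Weighted average = (0.15·17.3 + 0.13·14.0 + 0.85·78.6 + 0.15·71.0) / (0.15 + 0.13 + 0.85 + 0.15)
  = 81.8750 / 1.2800 = 63.965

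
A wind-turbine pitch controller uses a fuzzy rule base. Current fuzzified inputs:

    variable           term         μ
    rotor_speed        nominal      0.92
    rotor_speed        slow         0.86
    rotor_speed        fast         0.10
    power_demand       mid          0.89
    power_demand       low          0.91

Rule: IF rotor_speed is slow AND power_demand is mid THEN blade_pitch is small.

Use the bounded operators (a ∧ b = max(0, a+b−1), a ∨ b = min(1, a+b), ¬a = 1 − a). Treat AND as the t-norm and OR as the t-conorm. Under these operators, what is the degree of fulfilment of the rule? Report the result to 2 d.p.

firing strength: slow=0.86, mid=0.89; AND[max(0, a+b−1)] → w = 0.75

0.75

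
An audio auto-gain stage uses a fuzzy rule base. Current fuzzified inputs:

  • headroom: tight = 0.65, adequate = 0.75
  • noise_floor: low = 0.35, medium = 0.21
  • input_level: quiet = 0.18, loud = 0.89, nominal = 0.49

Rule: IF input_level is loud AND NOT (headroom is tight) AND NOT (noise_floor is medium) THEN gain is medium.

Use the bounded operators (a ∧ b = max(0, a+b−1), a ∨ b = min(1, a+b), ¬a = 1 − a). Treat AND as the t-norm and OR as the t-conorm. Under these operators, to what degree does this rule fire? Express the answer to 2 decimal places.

firing strength: loud=0.89, ¬tight=1−0.65=0.35, ¬medium=1−0.21=0.79; AND[max(0, a+b−1)] → w = 0.03

0.03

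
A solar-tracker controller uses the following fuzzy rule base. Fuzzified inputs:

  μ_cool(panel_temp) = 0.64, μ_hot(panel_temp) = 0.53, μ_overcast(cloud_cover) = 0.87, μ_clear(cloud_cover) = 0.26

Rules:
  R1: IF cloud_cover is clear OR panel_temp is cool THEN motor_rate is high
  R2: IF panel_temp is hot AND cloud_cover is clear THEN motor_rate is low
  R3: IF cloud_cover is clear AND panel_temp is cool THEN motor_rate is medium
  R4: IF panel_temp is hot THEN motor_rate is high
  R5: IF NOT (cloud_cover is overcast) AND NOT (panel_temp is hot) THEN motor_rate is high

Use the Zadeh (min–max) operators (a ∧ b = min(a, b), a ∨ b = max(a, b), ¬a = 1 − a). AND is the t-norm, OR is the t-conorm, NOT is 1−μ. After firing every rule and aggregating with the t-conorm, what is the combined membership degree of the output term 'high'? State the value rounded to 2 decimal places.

0.64

R1: clear=0.26, cool=0.64; OR[max(a, b)] → w = 0.64
R2: hot=0.53, clear=0.26; AND[min(a, b)] → w = 0.26
R3: clear=0.26, cool=0.64; AND[min(a, b)] → w = 0.26
R4: hot=0.53 → w = 0.53
R5: ¬overcast=1−0.87=0.13, ¬hot=1−0.53=0.47; AND[min(a, b)] → w = 0.13
Rules with consequent 'high': {R1, R4, R5} → strengths 0.64, 0.53, 0.13
Aggregate via t-conorm [max(a, b)]: 0.64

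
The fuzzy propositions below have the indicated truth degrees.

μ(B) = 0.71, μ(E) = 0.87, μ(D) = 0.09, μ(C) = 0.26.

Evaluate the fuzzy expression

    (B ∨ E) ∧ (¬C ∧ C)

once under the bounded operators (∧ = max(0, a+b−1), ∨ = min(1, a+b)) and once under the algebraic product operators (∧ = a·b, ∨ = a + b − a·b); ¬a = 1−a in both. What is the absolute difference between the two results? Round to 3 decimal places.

Under bounded:
  B ∨ E = min(1, a+b) on (0.71, 0.87) = 1.00
  ¬C = 1 − 0.26 = 0.74
  ¬C ∧ C = max(0, a+b−1) on (0.74, 0.26) = 0.00
  (B ∨ E) ∧ (¬C ∧ C) = max(0, a+b−1) on (1.00, 0.00) = 0.00
  → value = 0.0000
Under algebraic product:
  B ∨ E = a + b − a·b on (0.7100, 0.8700) = 0.9623
  ¬C = 1 − 0.2600 = 0.7400
  ¬C ∧ C = a·b on (0.7400, 0.2600) = 0.1924
  (B ∨ E) ∧ (¬C ∧ C) = a·b on (0.9623, 0.1924) = 0.1851
  → value = 0.1851
|0.0000 − 0.1851| = 0.185

0.185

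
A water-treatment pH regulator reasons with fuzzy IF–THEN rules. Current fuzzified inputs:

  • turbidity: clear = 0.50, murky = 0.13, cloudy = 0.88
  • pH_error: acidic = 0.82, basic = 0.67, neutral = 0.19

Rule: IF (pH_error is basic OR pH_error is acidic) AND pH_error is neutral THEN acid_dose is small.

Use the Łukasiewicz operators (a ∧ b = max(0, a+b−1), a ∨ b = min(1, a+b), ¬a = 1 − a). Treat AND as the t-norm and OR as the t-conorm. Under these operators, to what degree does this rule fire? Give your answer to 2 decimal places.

0.19

firing strength: (basic=0.67 OR acidic=0.82) = 1.00; AND[max(0, a+b−1)] with neutral=0.19 → w = 0.19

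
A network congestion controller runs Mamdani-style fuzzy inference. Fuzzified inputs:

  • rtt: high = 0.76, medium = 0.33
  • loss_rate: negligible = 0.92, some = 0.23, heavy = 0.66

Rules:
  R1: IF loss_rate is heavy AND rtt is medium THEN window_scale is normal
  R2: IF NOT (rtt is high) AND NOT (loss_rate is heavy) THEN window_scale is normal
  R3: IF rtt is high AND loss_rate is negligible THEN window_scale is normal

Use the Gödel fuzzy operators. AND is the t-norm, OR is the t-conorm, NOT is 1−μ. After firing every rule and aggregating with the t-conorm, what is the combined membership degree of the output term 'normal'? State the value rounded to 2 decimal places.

0.76

R1: heavy=0.66, medium=0.33; AND[min(a, b)] → w = 0.33
R2: ¬high=1−0.76=0.24, ¬heavy=1−0.66=0.34; AND[min(a, b)] → w = 0.24
R3: high=0.76, negligible=0.92; AND[min(a, b)] → w = 0.76
Rules with consequent 'normal': {R1, R2, R3} → strengths 0.33, 0.24, 0.76
Aggregate via t-conorm [max(a, b)]: 0.76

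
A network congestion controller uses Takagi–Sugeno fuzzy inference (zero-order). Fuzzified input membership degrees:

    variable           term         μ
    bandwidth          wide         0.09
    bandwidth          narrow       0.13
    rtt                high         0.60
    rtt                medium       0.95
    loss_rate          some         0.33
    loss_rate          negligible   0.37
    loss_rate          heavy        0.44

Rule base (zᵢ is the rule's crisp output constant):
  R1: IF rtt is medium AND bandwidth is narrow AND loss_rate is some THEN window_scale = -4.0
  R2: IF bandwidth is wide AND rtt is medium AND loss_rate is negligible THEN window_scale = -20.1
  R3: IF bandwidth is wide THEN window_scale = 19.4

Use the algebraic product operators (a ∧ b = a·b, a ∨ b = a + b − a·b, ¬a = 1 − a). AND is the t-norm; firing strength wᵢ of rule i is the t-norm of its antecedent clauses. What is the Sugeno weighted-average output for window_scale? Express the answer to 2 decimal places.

5.83

R1 (z=-4.0): medium=0.95, narrow=0.13, some=0.33; AND[a·b] → w = 0.0408
R2 (z=-20.1): wide=0.09, medium=0.95, negligible=0.37; AND[a·b] → w = 0.0316
R3 (z=19.4): wide=0.09 → w = 0.0900
Weighted average = (0.0408·-4.0 + 0.0316·-20.1 + 0.0900·19.4) / (0.0408 + 0.0316 + 0.0900)
  = 0.9471 / 0.1624 = 5.83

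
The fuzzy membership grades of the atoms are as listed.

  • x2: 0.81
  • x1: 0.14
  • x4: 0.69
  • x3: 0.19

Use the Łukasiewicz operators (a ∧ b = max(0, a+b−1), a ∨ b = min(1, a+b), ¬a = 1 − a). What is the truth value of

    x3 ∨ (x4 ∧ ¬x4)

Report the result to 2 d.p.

0.19

¬x4 = 1 − 0.69 = 0.31
x4 ∧ ¬x4 = max(0, a+b−1) on (0.69, 0.31) = 0.00
x3 ∨ (x4 ∧ ¬x4) = min(1, a+b) on (0.19, 0.00) = 0.19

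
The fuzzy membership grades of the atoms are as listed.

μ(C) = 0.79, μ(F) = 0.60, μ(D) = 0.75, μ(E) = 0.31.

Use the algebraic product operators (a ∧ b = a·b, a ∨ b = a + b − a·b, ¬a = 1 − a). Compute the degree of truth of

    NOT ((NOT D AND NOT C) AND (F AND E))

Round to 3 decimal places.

NOT D = 1 − 0.7500 = 0.2500
NOT C = 1 − 0.7900 = 0.2100
NOT D AND NOT C = a·b on (0.2500, 0.2100) = 0.0525
F AND E = a·b on (0.6000, 0.3100) = 0.1860
(NOT D AND NOT C) AND (F AND E) = a·b on (0.0525, 0.1860) = 0.0098
NOT ((NOT D AND NOT C) AND (F AND E)) = 1 − 0.0098 = 0.9902

0.990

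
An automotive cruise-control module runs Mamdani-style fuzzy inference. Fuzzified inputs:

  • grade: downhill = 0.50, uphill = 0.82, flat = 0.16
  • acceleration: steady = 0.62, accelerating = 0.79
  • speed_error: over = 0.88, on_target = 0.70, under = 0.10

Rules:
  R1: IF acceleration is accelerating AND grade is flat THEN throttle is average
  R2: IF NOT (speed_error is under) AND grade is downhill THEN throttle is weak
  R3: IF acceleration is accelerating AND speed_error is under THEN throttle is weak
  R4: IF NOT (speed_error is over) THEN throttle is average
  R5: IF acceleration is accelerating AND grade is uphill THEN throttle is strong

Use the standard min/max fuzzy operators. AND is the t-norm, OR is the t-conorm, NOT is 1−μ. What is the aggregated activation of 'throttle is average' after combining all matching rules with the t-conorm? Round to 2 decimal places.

0.16

R1: accelerating=0.79, flat=0.16; AND[min(a, b)] → w = 0.16
R2: ¬under=1−0.10=0.90, downhill=0.50; AND[min(a, b)] → w = 0.50
R3: accelerating=0.79, under=0.10; AND[min(a, b)] → w = 0.10
R4: ¬over=1−0.88=0.12 → w = 0.12
R5: accelerating=0.79, uphill=0.82; AND[min(a, b)] → w = 0.79
Rules with consequent 'average': {R1, R4} → strengths 0.16, 0.12
Aggregate via t-conorm [max(a, b)]: 0.16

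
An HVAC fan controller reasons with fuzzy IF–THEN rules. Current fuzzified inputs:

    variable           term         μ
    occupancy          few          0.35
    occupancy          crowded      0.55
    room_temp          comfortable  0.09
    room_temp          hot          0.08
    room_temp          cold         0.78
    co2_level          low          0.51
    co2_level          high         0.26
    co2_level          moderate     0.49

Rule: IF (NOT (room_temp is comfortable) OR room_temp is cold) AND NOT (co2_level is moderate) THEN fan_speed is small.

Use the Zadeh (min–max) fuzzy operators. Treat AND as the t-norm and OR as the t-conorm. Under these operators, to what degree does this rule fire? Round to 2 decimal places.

0.51

firing strength: (¬comfortable=1−0.09=0.91 OR cold=0.78) = 0.91; AND[min(a, b)] with ¬moderate=1−0.49=0.51 → w = 0.51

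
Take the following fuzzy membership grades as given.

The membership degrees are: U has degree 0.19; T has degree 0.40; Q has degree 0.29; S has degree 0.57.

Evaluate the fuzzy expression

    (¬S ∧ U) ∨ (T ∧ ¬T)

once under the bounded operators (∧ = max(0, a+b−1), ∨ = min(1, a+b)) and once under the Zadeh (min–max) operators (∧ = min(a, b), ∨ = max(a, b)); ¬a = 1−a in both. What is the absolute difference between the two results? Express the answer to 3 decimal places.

Under bounded:
  ¬S = 1 − 0.57 = 0.43
  ¬S ∧ U = max(0, a+b−1) on (0.43, 0.19) = 0.00
  ¬T = 1 − 0.40 = 0.60
  T ∧ ¬T = max(0, a+b−1) on (0.40, 0.60) = 0.00
  (¬S ∧ U) ∨ (T ∧ ¬T) = min(1, a+b) on (0.00, 0.00) = 0.00
  → value = 0.0000
Under Zadeh (min–max):
  ¬S = 1 − 0.57 = 0.43
  ¬S ∧ U = min(a, b) on (0.43, 0.19) = 0.19
  ¬T = 1 − 0.40 = 0.60
  T ∧ ¬T = min(a, b) on (0.40, 0.60) = 0.40
  (¬S ∧ U) ∨ (T ∧ ¬T) = max(a, b) on (0.19, 0.40) = 0.40
  → value = 0.4000
|0.0000 − 0.4000| = 0.400

0.400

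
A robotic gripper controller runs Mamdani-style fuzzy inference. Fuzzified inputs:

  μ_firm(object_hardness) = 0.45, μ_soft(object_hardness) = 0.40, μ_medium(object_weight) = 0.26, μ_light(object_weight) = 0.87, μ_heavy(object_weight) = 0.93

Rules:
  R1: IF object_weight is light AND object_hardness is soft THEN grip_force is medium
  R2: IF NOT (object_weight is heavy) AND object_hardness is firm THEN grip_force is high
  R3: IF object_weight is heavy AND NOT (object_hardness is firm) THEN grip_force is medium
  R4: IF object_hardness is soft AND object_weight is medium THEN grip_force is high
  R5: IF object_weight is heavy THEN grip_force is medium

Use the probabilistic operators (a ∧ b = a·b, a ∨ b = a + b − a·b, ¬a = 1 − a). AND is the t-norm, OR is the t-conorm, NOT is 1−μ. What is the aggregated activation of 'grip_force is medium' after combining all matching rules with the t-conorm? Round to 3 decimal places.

R1: light=0.87, soft=0.40; AND[a·b] → w = 0.3480
R2: ¬heavy=1−0.93=0.07, firm=0.45; AND[a·b] → w = 0.0315
R3: heavy=0.93, ¬firm=1−0.45=0.55; AND[a·b] → w = 0.5115
R4: soft=0.40, medium=0.26; AND[a·b] → w = 0.1040
R5: heavy=0.93 → w = 0.9300
Rules with consequent 'medium': {R1, R3, R5} → strengths 0.3480, 0.5115, 0.9300
Aggregate via t-conorm [a + b − a·b]: 0.9777

0.978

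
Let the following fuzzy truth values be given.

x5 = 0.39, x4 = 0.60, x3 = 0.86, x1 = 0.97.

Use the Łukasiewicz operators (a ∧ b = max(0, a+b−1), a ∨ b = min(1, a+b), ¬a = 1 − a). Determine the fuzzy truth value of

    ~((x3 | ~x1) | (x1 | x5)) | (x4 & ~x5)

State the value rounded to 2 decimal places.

~x1 = 1 − 0.97 = 0.03
x3 | ~x1 = min(1, a+b) on (0.86, 0.03) = 0.89
x1 | x5 = min(1, a+b) on (0.97, 0.39) = 1.00
(x3 | ~x1) | (x1 | x5) = min(1, a+b) on (0.89, 1.00) = 1.00
~((x3 | ~x1) | (x1 | x5)) = 1 − 1.00 = 0.00
~x5 = 1 − 0.39 = 0.61
x4 & ~x5 = max(0, a+b−1) on (0.60, 0.61) = 0.21
~((x3 | ~x1) | (x1 | x5)) | (x4 & ~x5) = min(1, a+b) on (0.00, 0.21) = 0.21

0.21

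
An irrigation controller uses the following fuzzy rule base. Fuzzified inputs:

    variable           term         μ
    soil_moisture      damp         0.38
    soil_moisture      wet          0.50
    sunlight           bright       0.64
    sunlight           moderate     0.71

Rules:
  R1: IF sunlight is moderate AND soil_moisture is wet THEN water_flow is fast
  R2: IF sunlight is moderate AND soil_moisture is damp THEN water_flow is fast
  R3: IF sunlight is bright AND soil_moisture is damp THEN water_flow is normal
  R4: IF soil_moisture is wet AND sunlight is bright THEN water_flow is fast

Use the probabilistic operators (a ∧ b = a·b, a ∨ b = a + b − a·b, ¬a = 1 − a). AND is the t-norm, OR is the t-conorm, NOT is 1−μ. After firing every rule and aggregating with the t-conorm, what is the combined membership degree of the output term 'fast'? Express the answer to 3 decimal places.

0.680

R1: moderate=0.71, wet=0.50; AND[a·b] → w = 0.3550
R2: moderate=0.71, damp=0.38; AND[a·b] → w = 0.2698
R3: bright=0.64, damp=0.38; AND[a·b] → w = 0.2432
R4: wet=0.50, bright=0.64; AND[a·b] → w = 0.3200
Rules with consequent 'fast': {R1, R2, R4} → strengths 0.3550, 0.2698, 0.3200
Aggregate via t-conorm [a + b − a·b]: 0.6797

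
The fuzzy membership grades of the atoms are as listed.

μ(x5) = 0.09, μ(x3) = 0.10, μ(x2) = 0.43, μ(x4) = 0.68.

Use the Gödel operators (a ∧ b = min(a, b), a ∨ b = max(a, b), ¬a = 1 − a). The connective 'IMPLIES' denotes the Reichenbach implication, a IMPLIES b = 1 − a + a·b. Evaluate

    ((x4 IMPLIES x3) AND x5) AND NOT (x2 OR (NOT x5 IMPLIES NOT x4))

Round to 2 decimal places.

x4 IMPLIES x3  [Reichenbach: 1 − a + a·b] with a=0.68, b=0.10 → 0.39
(x4 IMPLIES x3) AND x5 = min(a, b) on (0.39, 0.09) = 0.09
NOT x5 = 1 − 0.09 = 0.91
NOT x4 = 1 − 0.68 = 0.32
NOT x5 IMPLIES NOT x4  [Reichenbach: 1 − a + a·b] with a=0.91, b=0.32 → 0.38
x2 OR (NOT x5 IMPLIES NOT x4) = max(a, b) on (0.43, 0.38) = 0.43
NOT (x2 OR (NOT x5 IMPLIES NOT x4)) = 1 − 0.43 = 0.57
((x4 IMPLIES x3) AND x5) AND NOT (x2 OR (NOT x5 IMPLIES NOT x4)) = min(a, b) on (0.09, 0.57) = 0.09

0.09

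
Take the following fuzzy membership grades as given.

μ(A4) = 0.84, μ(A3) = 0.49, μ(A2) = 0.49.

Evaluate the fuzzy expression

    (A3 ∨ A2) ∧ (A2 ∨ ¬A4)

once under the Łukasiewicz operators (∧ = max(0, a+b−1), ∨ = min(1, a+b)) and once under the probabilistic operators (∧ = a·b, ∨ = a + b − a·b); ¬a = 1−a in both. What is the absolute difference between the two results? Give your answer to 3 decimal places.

0.207

Under Łukasiewicz:
  A3 ∨ A2 = min(1, a+b) on (0.49, 0.49) = 0.98
  ¬A4 = 1 − 0.84 = 0.16
  A2 ∨ ¬A4 = min(1, a+b) on (0.49, 0.16) = 0.65
  (A3 ∨ A2) ∧ (A2 ∨ ¬A4) = max(0, a+b−1) on (0.98, 0.65) = 0.63
  → value = 0.6300
Under probabilistic:
  A3 ∨ A2 = a + b − a·b on (0.4900, 0.4900) = 0.7399
  ¬A4 = 1 − 0.8400 = 0.1600
  A2 ∨ ¬A4 = a + b − a·b on (0.4900, 0.1600) = 0.5716
  (A3 ∨ A2) ∧ (A2 ∨ ¬A4) = a·b on (0.7399, 0.5716) = 0.4229
  → value = 0.4229
|0.6300 − 0.4229| = 0.207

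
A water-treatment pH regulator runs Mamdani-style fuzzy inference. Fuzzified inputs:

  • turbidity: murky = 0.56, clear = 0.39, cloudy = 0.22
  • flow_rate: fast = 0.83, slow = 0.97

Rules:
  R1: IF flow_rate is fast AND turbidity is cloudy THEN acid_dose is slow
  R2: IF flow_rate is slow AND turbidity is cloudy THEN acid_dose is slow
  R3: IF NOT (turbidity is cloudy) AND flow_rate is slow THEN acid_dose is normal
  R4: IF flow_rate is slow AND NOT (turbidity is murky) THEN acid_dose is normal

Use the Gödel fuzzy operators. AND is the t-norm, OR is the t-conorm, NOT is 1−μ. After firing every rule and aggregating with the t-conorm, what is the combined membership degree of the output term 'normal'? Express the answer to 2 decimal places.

0.78

R1: fast=0.83, cloudy=0.22; AND[min(a, b)] → w = 0.22
R2: slow=0.97, cloudy=0.22; AND[min(a, b)] → w = 0.22
R3: ¬cloudy=1−0.22=0.78, slow=0.97; AND[min(a, b)] → w = 0.78
R4: slow=0.97, ¬murky=1−0.56=0.44; AND[min(a, b)] → w = 0.44
Rules with consequent 'normal': {R3, R4} → strengths 0.78, 0.44
Aggregate via t-conorm [max(a, b)]: 0.78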